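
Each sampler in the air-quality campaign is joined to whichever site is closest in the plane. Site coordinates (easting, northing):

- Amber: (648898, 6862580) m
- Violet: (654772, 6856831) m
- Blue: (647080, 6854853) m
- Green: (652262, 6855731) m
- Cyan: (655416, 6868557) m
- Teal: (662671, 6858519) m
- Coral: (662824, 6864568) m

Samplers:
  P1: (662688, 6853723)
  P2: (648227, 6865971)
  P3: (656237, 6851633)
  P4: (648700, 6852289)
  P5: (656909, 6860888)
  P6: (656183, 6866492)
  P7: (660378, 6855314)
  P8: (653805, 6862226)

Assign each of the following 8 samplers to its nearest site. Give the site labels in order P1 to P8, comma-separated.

Teal, Amber, Violet, Blue, Violet, Cyan, Teal, Amber

P1 → Teal (d²=23001905.00)
P2 → Amber (d²=11949122.00)
P3 → Violet (d²=29165429.00)
P4 → Blue (d²=9198496.00)
P5 → Violet (d²=21026018.00)
P6 → Cyan (d²=4852514.00)
P7 → Teal (d²=15529874.00)
P8 → Amber (d²=24203965.00)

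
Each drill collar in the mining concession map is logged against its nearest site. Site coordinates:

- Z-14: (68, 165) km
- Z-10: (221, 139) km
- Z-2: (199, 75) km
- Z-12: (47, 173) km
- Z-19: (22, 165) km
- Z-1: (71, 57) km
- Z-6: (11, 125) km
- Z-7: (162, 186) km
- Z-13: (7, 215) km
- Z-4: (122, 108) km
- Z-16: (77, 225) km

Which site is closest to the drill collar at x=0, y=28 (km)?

Squared distances to each site:
Z-14: 23393.000; Z-10: 61162.000; Z-2: 41810.000; Z-12: 23234.000; Z-19: 19253.000; Z-1: 5882.000; Z-6: 9530.000; Z-7: 51208.000; Z-13: 35018.000; Z-4: 21284.000; Z-16: 44738.000.
Minimum at Z-1.

Z-1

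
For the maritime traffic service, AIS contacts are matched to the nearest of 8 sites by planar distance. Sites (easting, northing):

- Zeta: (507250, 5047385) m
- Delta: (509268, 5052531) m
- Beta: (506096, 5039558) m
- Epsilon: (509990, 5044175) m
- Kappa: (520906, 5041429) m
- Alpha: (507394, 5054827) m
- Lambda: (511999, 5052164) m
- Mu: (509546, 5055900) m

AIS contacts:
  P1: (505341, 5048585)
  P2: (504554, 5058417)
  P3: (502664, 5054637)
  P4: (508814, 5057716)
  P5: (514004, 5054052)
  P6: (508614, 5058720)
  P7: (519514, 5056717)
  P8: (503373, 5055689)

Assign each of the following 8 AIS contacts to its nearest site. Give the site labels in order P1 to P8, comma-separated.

P1 → Zeta (d²=5084281.00)
P2 → Alpha (d²=20953700.00)
P3 → Alpha (d²=22409000.00)
P4 → Mu (d²=3833680.00)
P5 → Lambda (d²=7584569.00)
P6 → Mu (d²=8821024.00)
P7 → Lambda (d²=77205034.00)
P8 → Alpha (d²=16911485.00)

Zeta, Alpha, Alpha, Mu, Lambda, Mu, Lambda, Alpha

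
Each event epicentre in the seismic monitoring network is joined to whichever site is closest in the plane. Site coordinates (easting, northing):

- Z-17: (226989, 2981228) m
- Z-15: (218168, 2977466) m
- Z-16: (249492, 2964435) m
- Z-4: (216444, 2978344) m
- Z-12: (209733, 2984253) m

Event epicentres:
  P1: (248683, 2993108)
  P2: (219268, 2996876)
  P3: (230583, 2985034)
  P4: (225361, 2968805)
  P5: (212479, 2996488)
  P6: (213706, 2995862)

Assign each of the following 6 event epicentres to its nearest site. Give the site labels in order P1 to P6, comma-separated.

Z-17, Z-12, Z-17, Z-15, Z-12, Z-12

P1 → Z-17 (d²=611764036.00)
P2 → Z-12 (d²=250256354.00)
P3 → Z-17 (d²=27402472.00)
P4 → Z-15 (d²=126752170.00)
P5 → Z-12 (d²=157235741.00)
P6 → Z-12 (d²=150553610.00)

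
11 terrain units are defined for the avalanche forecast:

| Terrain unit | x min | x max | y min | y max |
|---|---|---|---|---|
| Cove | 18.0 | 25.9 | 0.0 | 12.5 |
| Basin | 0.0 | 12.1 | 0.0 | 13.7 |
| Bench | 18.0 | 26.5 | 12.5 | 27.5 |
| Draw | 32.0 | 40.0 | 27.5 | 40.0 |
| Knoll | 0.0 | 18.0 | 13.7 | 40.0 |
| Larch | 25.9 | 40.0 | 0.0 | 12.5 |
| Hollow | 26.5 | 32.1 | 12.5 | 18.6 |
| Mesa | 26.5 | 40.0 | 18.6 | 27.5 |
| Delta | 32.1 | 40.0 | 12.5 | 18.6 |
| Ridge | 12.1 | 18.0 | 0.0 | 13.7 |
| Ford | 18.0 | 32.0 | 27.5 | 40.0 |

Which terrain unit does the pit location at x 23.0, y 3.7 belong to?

The point has x = 23.0 and y = 3.7.
Only Cove satisfies 18.0 ≤ x ≤ 25.9 and 0.0 ≤ y ≤ 12.5.

Cove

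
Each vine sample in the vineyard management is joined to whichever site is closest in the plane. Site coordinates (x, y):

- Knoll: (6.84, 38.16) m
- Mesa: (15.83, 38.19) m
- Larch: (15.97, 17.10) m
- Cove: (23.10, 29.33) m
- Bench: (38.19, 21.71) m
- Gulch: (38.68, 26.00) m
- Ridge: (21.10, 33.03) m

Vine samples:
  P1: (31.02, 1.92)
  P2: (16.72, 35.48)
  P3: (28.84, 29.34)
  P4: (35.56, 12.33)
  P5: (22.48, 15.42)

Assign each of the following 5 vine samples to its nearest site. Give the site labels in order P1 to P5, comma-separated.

P1 → Bench (d²=443.05)
P2 → Mesa (d²=8.14)
P3 → Cove (d²=32.95)
P4 → Bench (d²=94.90)
P5 → Larch (d²=45.20)

Bench, Mesa, Cove, Bench, Larch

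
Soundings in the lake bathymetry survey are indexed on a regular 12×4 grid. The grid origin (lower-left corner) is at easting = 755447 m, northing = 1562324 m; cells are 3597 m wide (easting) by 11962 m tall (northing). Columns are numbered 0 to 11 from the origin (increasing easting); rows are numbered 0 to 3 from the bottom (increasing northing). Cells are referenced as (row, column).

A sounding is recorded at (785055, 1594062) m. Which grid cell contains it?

(2, 8)

Column index: ⌊(785055 − 755447) / 3597⌋ = ⌊8.231⌋ = 8
Row offset from origin: ⌊(1594062 − 1562324) / 11962⌋ = ⌊2.653⌋ = 2 → row 2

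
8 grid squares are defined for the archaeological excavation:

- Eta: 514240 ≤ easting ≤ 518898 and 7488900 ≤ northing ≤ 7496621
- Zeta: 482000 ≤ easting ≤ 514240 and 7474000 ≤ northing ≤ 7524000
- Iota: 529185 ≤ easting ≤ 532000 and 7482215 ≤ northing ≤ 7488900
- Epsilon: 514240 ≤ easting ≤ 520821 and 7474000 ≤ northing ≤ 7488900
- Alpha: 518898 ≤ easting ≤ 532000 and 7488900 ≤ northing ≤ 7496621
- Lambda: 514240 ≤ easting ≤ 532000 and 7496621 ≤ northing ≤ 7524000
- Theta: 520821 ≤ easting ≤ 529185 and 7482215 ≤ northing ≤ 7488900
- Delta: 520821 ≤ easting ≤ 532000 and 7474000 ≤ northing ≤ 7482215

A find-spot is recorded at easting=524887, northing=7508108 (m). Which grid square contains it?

Lambda

The point has easting = 524887 and northing = 7508108.
Only Lambda satisfies 514240 ≤ easting ≤ 532000 and 7496621 ≤ northing ≤ 7524000.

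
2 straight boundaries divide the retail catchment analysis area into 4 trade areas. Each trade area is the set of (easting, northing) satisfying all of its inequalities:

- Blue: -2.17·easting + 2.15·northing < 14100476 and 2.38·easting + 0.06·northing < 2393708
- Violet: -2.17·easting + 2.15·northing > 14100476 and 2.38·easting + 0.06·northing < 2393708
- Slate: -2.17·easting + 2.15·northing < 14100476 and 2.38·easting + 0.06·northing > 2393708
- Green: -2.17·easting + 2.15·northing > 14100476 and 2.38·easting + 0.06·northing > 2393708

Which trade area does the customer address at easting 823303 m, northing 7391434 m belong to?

Green

-2.17·823303 + 2.15·7391434 = 14105015.590, which is > 14100476
2.38·823303 + 0.06·7391434 = 2402947.180, which is > 2393708
This sign pattern matches Green.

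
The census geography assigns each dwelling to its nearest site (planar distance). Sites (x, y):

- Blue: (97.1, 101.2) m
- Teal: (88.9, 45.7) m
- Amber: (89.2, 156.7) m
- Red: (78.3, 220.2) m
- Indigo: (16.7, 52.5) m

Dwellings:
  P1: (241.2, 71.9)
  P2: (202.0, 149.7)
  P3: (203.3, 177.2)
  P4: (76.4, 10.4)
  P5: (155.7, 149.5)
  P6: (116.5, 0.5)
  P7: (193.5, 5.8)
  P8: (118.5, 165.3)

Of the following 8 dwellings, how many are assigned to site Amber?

P1 → Blue
P2 → Amber
P3 → Amber
P4 → Teal
P5 → Amber
P6 → Teal
P7 → Teal
P8 → Amber
4 of the 8 go to Amber.

4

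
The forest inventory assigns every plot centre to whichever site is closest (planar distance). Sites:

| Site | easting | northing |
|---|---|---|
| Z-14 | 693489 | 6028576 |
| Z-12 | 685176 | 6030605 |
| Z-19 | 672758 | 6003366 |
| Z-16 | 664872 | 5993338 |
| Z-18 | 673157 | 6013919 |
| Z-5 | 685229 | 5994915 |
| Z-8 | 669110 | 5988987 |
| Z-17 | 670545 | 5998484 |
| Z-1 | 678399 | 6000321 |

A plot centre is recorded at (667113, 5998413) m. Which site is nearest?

Squared distances to each site:
Z-14: 1605499945.000; Z-12: 1362596833.000; Z-19: 56398234.000; Z-16: 30777706.000; Z-18: 276965972.000; Z-5: 340425460.000; Z-8: 92837485.000; Z-17: 11783665.000; Z-1: 131014260.000.
Minimum at Z-17.

Z-17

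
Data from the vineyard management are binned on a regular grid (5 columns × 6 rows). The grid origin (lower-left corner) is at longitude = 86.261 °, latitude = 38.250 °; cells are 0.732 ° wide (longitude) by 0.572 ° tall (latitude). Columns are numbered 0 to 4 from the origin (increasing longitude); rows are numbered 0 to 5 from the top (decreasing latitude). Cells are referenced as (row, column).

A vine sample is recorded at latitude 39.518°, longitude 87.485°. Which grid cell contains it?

(3, 1)

Column index: ⌊(87.485 − 86.261) / 0.732⌋ = ⌊1.672⌋ = 1
Row offset from origin: ⌊(39.518 − 38.250) / 0.572⌋ = ⌊2.217⌋ = 2 → row 3 (counted from top)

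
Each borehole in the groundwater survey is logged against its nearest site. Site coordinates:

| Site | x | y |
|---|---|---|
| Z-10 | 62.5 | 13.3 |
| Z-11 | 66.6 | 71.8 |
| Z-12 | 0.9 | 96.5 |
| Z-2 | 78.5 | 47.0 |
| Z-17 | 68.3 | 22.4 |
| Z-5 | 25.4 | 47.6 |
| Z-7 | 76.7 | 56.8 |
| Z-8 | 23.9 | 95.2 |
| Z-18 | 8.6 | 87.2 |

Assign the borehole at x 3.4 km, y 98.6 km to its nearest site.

Z-12

Squared distances to each site:
Z-10: 10768.900; Z-11: 4712.480; Z-12: 10.660; Z-2: 8302.570; Z-17: 10018.450; Z-5: 3085.000; Z-7: 7120.130; Z-8: 431.810; Z-18: 157.000.
Minimum at Z-12.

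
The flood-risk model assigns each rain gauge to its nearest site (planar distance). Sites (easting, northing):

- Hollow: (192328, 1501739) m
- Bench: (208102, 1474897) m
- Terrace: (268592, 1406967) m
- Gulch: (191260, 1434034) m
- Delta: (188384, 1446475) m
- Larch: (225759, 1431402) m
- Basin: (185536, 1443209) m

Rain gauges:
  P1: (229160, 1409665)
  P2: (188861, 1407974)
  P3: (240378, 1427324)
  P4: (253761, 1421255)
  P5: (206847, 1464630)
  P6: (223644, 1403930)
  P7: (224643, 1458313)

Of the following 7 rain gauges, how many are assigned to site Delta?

P1 → Larch
P2 → Gulch
P3 → Larch
P4 → Terrace
P5 → Bench
P6 → Larch
P7 → Bench
0 of the 7 go to Delta.

0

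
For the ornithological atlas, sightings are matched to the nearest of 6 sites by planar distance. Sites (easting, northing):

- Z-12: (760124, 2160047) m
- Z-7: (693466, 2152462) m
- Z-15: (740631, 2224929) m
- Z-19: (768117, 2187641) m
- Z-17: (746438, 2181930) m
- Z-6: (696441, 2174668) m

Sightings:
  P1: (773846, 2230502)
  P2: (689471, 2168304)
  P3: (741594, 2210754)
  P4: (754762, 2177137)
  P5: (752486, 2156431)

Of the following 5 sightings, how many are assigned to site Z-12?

P1 → Z-15
P2 → Z-6
P3 → Z-15
P4 → Z-17
P5 → Z-12
1 of the 5 goes to Z-12.

1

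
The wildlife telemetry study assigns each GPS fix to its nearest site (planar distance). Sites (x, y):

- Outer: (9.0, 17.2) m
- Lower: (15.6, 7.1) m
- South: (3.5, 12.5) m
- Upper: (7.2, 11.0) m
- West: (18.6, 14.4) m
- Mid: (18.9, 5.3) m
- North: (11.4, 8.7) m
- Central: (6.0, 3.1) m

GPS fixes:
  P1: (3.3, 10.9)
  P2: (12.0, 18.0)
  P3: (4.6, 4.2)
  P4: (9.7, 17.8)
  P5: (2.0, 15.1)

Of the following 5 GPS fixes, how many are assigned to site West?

P1 → South
P2 → Outer
P3 → Central
P4 → Outer
P5 → South
0 of the 5 go to West.

0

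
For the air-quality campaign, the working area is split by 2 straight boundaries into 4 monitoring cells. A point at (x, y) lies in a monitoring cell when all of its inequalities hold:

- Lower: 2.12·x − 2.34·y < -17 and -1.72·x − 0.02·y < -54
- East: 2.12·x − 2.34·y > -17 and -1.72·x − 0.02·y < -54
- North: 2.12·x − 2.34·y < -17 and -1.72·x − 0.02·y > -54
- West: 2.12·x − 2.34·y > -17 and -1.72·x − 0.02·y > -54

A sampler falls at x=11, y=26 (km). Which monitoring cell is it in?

2.12·11 − 2.34·26 = -37.520, which is < -17
-1.72·11 − 0.02·26 = -19.440, which is > -54
This sign pattern matches North.

North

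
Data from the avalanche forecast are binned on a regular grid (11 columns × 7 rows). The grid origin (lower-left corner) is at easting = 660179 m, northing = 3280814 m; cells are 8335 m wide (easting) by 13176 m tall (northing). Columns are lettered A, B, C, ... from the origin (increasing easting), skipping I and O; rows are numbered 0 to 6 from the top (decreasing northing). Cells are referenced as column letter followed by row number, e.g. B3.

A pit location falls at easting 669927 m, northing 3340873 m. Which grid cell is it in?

Column index: ⌊(669927 − 660179) / 8335⌋ = ⌊1.170⌋ = 1 → column B
Row offset from origin: ⌊(3340873 − 3280814) / 13176⌋ = ⌊4.558⌋ = 4 → row 2 (counted from top)

B2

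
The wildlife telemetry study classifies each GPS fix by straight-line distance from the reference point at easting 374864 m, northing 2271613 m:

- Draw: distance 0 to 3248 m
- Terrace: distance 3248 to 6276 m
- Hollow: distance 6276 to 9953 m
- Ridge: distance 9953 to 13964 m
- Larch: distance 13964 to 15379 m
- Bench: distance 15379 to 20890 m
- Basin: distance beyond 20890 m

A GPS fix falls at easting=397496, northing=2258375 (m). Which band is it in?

Basin

Distance = √((397496−374864)² + (2258375−2271613)²) = √(512207424.000 + 175244644.000) = 26219.307 m.
20890 ≤ 26219.307 < ∞ → Basin.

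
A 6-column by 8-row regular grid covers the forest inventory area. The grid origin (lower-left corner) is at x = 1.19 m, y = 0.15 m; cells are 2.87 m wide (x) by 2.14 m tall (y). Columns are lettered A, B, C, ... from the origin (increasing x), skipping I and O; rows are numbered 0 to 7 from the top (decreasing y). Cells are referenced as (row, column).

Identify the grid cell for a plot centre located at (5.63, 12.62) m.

(2, B)

Column index: ⌊(5.63 − 1.19) / 2.87⌋ = ⌊1.547⌋ = 1 → column B
Row offset from origin: ⌊(12.62 − 0.15) / 2.14⌋ = ⌊5.827⌋ = 5 → row 2 (counted from top)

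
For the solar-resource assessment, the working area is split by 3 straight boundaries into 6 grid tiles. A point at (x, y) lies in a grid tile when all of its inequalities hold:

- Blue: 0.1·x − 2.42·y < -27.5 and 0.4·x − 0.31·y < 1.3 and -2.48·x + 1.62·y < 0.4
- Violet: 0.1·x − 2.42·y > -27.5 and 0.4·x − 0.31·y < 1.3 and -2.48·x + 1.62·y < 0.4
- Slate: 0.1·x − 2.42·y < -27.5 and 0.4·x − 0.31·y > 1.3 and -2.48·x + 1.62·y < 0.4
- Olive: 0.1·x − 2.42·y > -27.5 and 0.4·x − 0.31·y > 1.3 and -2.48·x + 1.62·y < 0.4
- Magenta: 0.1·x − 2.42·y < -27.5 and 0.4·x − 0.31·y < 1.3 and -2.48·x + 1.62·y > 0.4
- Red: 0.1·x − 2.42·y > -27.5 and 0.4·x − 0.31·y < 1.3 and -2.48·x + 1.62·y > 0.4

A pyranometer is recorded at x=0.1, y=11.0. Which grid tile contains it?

0.1·0.1 − 2.42·11.0 = -26.610, which is > -27.5
0.4·0.1 − 0.31·11.0 = -3.370, which is < 1.3
-2.48·0.1 + 1.62·11.0 = 17.572, which is > 0.4
This sign pattern matches Red.

Red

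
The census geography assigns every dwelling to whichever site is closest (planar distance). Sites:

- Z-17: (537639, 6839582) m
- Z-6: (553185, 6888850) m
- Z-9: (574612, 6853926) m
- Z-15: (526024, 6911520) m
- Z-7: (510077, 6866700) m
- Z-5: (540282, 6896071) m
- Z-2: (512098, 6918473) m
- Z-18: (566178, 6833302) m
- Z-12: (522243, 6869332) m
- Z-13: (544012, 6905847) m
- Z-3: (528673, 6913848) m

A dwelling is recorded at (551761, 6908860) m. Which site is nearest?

Z-13

Squared distances to each site:
Z-17: 4998872168.000; Z-6: 402427876.000; Z-9: 3539912557.000; Z-15: 669468769.000; Z-7: 3515021456.000; Z-5: 295325962.000; Z-2: 1665563338.000; Z-18: 5916861253.000; Z-12: 2433775108.000; Z-13: 69125170.000; Z-3: 557935888.000.
Minimum at Z-13.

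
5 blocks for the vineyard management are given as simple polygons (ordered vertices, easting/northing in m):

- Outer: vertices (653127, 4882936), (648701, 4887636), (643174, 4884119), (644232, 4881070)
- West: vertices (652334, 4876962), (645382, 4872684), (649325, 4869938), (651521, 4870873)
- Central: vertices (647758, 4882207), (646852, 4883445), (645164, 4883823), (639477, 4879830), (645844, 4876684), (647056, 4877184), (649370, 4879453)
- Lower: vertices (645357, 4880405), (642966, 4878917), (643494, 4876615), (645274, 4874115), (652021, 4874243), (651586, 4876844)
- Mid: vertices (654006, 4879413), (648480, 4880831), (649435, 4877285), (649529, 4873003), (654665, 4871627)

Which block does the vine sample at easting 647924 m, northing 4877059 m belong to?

Cast a ray rightward from (647924, 4877059). For each polygon, the edges (by vertex number in listed order) whose endpoints lie on opposite sides of northing = 4877059, where each meets that height, and whether that is right or left of the point:
Outer: no edge straddles that height → 0 crossings.
West: no edge straddles that height → 0 crossings.
Central: 4–5 at easting≈645085.1 (left), 5–6 at easting≈646753.0 (left) → 0 crossings.
Lower: 2–3 at easting≈643392.2 (left), 6–1 at easting≈651209.9 (right) → 1 crossing.
Mid: 3–4 at easting≈649440.0 (right), 5–1 at easting≈654205.2 (right) → 2 crossings.
Only Lower has an odd count, so the point is inside Lower.

Lower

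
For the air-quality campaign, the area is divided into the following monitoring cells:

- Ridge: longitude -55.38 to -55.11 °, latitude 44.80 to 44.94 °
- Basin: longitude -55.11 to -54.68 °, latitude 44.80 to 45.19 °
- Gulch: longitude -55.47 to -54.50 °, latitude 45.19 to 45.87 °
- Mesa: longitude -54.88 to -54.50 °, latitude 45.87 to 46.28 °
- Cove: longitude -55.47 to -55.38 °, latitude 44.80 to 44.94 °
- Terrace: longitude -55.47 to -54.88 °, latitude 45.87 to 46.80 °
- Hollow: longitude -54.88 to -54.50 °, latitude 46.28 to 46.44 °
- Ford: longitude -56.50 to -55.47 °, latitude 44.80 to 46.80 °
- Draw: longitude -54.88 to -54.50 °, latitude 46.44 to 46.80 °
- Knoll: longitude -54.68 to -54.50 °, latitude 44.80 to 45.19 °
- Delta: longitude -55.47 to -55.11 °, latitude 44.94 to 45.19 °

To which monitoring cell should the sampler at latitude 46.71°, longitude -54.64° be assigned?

Draw

The point has longitude = -54.64 and latitude = 46.71.
Only Draw satisfies -54.88 ≤ longitude ≤ -54.50 and 46.44 ≤ latitude ≤ 46.80.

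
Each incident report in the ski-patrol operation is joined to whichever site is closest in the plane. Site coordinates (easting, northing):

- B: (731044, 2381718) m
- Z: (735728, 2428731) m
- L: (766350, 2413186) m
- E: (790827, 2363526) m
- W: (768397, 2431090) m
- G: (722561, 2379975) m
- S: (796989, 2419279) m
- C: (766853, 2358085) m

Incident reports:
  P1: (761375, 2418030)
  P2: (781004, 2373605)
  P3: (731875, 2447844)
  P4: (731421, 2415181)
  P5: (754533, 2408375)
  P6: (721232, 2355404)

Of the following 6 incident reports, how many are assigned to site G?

P1 → L
P2 → E
P3 → Z
P4 → Z
P5 → L
P6 → G
1 of the 6 goes to G.

1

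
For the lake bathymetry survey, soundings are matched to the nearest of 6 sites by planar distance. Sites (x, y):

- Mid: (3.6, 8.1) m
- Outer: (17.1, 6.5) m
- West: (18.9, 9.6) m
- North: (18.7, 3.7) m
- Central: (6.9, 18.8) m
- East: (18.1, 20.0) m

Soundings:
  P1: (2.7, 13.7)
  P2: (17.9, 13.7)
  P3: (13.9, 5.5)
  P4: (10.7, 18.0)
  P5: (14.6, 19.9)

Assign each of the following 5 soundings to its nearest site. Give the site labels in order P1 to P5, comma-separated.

P1 → Mid (d²=32.17)
P2 → West (d²=17.81)
P3 → Outer (d²=11.24)
P4 → Central (d²=15.08)
P5 → East (d²=12.26)

Mid, West, Outer, Central, East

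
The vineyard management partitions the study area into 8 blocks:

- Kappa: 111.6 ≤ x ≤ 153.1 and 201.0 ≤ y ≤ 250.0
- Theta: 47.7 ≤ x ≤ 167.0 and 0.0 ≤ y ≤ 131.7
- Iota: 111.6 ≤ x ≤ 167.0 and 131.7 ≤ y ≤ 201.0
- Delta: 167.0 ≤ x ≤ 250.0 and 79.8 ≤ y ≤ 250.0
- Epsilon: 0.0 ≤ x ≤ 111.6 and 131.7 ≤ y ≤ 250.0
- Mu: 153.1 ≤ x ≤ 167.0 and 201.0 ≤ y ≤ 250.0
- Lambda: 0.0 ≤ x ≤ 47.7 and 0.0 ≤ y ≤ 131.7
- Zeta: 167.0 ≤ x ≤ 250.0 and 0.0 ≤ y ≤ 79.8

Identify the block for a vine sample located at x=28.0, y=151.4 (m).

The point has x = 28.0 and y = 151.4.
Only Epsilon satisfies 0.0 ≤ x ≤ 111.6 and 131.7 ≤ y ≤ 250.0.

Epsilon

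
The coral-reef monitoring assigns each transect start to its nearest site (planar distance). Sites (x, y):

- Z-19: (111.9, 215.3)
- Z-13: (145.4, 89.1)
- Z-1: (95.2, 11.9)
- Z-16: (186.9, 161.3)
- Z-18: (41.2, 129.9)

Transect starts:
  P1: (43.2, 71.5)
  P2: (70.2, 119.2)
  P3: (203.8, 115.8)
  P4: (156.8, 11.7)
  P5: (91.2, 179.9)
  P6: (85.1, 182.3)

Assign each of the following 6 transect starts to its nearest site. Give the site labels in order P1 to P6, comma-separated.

P1 → Z-18 (d²=3414.56)
P2 → Z-18 (d²=955.49)
P3 → Z-16 (d²=2355.86)
P4 → Z-1 (d²=3794.60)
P5 → Z-19 (d²=1681.65)
P6 → Z-19 (d²=1807.24)

Z-18, Z-18, Z-16, Z-1, Z-19, Z-19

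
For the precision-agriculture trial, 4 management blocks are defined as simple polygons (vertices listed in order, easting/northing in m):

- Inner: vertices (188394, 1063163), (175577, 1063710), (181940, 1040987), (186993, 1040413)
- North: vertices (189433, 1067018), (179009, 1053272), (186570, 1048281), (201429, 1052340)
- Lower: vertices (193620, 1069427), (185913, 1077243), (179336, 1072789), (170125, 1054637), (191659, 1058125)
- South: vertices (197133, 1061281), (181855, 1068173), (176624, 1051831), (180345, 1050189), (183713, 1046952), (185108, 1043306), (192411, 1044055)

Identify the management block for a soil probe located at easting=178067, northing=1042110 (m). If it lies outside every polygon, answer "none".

Cast a ray rightward from (178067, 1042110). For each polygon, the edges (by vertex number in listed order) whose endpoints lie on opposite sides of northing = 1042110, where each meets that height, and whether that is right or left of the point:
Inner: 2–3 at easting≈181625.5 (right), 4–1 at easting≈187097.5 (right) → 2 crossings.
North: no edge straddles that height → 0 crossings.
Lower: no edge straddles that height → 0 crossings.
South: no edge straddles that height → 0 crossings.
All counts are even, so the point lies outside every listed polygon.

none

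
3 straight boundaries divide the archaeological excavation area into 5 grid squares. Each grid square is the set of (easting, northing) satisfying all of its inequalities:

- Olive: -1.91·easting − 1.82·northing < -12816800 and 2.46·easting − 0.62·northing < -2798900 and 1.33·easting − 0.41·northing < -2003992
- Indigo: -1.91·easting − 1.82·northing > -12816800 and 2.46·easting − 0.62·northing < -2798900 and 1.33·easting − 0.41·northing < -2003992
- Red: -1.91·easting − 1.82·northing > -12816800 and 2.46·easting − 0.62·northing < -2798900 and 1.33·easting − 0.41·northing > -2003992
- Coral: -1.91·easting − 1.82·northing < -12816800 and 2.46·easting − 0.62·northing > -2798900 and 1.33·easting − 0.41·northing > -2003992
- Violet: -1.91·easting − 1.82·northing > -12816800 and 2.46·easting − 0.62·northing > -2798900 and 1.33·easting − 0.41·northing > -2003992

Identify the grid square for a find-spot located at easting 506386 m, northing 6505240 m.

Violet

-1.91·506386 − 1.82·6505240 = -12806734.060, which is > -12816800
2.46·506386 − 0.62·6505240 = -2787539.240, which is > -2798900
1.33·506386 − 0.41·6505240 = -1993655.020, which is > -2003992
This sign pattern matches Violet.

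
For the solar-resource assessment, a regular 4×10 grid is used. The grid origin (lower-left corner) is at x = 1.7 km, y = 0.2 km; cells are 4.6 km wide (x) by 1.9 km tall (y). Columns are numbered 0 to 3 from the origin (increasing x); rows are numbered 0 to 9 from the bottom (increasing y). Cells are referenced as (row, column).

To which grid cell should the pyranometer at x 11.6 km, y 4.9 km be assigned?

(2, 2)

Column index: ⌊(11.6 − 1.7) / 4.6⌋ = ⌊2.152⌋ = 2
Row offset from origin: ⌊(4.9 − 0.2) / 1.9⌋ = ⌊2.474⌋ = 2 → row 2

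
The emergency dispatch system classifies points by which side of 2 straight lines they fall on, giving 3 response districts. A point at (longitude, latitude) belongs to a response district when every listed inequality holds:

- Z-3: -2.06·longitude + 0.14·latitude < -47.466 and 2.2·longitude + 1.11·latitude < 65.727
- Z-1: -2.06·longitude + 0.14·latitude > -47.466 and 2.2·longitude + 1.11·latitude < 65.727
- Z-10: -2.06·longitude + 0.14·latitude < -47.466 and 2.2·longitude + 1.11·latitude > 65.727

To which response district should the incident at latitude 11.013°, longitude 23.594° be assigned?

Z-1

-2.06·23.594 + 0.14·11.013 = -47.062, which is > -47.466
2.2·23.594 + 1.11·11.013 = 64.131, which is < 65.727
This sign pattern matches Z-1.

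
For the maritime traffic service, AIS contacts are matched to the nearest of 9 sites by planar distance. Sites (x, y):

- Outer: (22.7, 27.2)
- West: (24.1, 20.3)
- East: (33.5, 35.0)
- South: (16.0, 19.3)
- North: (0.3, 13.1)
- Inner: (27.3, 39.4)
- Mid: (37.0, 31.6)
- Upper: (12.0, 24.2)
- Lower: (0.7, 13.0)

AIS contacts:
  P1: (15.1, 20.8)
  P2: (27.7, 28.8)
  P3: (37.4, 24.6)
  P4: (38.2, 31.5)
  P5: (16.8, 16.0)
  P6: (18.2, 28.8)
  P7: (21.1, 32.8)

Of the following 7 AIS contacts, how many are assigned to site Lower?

0

P1 → South
P2 → Outer
P3 → Mid
P4 → Mid
P5 → South
P6 → Outer
P7 → Outer
0 of the 7 go to Lower.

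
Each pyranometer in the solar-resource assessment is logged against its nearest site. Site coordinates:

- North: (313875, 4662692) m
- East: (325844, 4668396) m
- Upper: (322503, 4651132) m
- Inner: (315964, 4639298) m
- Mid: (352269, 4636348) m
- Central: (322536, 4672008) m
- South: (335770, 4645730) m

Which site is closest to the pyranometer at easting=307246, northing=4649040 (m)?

Inner

Squared distances to each site:
North: 230320745.000; East: 720540340.000; Upper: 237152513.000; Inner: 170910088.000; Mid: 2188157393.000; Central: 761313124.000; South: 824574676.000.
Minimum at Inner.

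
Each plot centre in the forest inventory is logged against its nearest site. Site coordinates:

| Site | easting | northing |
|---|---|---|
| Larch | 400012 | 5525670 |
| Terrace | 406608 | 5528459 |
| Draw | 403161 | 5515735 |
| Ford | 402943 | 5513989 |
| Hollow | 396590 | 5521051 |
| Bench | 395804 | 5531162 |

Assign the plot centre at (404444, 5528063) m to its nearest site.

Squared distances to each site:
Larch: 25369073.000; Terrace: 4839712.000; Draw: 153625673.000; Ford: 200330477.000; Hollow: 110853460.000; Bench: 84253401.000.
Minimum at Terrace.

Terrace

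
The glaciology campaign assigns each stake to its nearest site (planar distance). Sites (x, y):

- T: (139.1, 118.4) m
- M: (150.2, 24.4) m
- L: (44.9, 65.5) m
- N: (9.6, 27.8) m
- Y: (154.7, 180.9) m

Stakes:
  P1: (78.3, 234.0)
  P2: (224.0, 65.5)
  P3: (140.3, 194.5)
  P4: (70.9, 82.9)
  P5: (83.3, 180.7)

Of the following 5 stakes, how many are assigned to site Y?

3

P1 → Y
P2 → M
P3 → Y
P4 → L
P5 → Y
3 of the 5 go to Y.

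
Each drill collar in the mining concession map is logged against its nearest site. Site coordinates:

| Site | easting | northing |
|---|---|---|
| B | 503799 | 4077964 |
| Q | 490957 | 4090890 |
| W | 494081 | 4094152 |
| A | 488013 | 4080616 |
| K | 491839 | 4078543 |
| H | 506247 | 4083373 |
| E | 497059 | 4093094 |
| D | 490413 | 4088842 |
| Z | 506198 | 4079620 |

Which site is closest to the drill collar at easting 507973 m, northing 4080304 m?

Z

Squared distances to each site:
B: 22897876.000; Q: 401607652.000; W: 384754768.000; A: 398498944.000; K: 263407077.000; H: 12397837.000; E: 282699496.000; D: 381251044.000; Z: 3618481.000.
Minimum at Z.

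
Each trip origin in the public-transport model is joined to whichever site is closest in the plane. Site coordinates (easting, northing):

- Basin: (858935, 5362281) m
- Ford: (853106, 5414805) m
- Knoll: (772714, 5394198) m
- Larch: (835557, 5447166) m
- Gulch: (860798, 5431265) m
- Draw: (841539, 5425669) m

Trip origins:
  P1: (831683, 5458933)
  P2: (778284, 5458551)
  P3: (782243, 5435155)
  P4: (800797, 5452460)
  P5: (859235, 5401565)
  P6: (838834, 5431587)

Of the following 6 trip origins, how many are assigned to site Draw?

1

P1 → Larch
P2 → Larch
P3 → Knoll
P4 → Larch
P5 → Ford
P6 → Draw
1 of the 6 goes to Draw.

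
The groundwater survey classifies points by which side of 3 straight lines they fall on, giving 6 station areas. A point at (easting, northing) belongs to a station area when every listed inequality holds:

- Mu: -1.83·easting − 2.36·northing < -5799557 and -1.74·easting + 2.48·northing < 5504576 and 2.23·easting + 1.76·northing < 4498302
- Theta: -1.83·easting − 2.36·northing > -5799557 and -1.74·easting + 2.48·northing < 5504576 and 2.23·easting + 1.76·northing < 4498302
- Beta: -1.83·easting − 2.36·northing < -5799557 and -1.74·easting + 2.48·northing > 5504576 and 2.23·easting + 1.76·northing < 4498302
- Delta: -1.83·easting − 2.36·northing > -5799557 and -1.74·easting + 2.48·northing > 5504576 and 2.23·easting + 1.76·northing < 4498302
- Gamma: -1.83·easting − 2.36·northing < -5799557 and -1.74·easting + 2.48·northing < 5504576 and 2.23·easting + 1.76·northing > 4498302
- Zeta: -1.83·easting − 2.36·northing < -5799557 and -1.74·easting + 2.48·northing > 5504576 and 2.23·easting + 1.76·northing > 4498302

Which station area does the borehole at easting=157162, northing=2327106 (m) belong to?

Theta

-1.83·157162 − 2.36·2327106 = -5779576.620, which is > -5799557
-1.74·157162 + 2.48·2327106 = 5497761.000, which is < 5504576
2.23·157162 + 1.76·2327106 = 4446177.820, which is < 4498302
This sign pattern matches Theta.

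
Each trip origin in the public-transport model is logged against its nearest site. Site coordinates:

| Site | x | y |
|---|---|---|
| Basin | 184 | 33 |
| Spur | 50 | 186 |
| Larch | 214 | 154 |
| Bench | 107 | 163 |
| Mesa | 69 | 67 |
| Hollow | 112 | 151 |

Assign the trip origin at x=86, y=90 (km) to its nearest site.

Mesa

Squared distances to each site:
Basin: 12853.000; Spur: 10512.000; Larch: 20480.000; Bench: 5770.000; Mesa: 818.000; Hollow: 4397.000.
Minimum at Mesa.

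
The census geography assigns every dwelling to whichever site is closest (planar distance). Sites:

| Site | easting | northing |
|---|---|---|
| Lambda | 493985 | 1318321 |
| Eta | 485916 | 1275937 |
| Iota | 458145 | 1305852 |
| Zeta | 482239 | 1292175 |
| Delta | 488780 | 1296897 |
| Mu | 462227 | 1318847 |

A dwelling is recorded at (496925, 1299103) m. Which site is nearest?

Delta

Squared distances to each site:
Lambda: 377975124.000; Eta: 657861637.000; Iota: 1549437401.000; Zeta: 263675780.000; Delta: 71207461.000; Mu: 1593776740.000.
Minimum at Delta.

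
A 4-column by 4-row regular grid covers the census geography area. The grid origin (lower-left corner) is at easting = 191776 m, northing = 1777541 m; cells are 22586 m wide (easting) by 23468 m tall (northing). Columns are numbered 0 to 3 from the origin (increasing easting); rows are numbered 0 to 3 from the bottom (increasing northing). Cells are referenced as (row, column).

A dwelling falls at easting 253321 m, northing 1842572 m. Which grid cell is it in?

(2, 2)

Column index: ⌊(253321 − 191776) / 22586⌋ = ⌊2.725⌋ = 2
Row offset from origin: ⌊(1842572 − 1777541) / 23468⌋ = ⌊2.771⌋ = 2 → row 2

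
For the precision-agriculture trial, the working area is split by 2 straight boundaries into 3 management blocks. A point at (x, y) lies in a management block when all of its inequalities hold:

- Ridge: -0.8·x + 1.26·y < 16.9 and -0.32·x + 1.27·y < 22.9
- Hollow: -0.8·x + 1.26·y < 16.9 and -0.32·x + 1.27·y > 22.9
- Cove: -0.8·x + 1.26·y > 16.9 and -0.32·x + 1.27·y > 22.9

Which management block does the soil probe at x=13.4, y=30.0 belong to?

Cove

-0.8·13.4 + 1.26·30.0 = 27.080, which is > 16.9
-0.32·13.4 + 1.27·30.0 = 33.812, which is > 22.9
This sign pattern matches Cove.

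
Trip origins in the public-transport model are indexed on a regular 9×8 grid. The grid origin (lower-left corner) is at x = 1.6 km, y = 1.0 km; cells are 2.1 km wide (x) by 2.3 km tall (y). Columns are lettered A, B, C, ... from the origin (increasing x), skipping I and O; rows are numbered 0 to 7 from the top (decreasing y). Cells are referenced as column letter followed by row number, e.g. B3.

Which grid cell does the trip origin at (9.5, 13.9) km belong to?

D2

Column index: ⌊(9.5 − 1.6) / 2.1⌋ = ⌊3.762⌋ = 3 → column D
Row offset from origin: ⌊(13.9 − 1.0) / 2.3⌋ = ⌊5.609⌋ = 5 → row 2 (counted from top)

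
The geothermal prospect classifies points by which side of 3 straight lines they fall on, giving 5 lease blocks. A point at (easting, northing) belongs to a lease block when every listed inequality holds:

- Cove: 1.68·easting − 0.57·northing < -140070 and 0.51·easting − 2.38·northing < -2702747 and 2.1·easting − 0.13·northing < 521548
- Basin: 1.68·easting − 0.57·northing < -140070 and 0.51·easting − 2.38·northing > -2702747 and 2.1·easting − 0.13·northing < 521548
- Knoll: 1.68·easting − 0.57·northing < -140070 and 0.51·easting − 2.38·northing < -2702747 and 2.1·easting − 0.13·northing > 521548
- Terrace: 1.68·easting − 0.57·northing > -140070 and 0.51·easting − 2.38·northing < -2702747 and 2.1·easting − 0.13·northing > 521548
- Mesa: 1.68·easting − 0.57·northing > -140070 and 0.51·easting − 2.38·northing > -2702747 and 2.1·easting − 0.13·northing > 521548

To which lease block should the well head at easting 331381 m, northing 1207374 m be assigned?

1.68·331381 − 0.57·1207374 = -131483.100, which is > -140070
0.51·331381 − 2.38·1207374 = -2704545.810, which is < -2702747
2.1·331381 − 0.13·1207374 = 538941.480, which is > 521548
This sign pattern matches Terrace.

Terrace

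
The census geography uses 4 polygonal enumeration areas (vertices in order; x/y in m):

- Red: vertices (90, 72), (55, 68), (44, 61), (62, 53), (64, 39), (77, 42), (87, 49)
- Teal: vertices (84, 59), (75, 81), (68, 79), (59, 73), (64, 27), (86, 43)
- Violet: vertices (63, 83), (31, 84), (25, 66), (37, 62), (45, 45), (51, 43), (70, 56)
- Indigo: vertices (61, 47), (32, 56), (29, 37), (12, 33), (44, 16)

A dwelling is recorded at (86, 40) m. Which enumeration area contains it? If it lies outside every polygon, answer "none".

none

Cast a ray rightward from (86, 40). For each polygon, the edges (by vertex number in listed order) whose endpoints lie on opposite sides of y = 40, where each meets that height, and whether that is right or left of the point:
Red: 4–5 at x≈63.9 (left), 5–6 at x≈68.3 (left) → 0 crossings.
Teal: 4–5 at x≈62.6 (left), 5–6 at x≈81.9 (left) → 0 crossings.
Violet: no edge straddles that height → 0 crossings.
Indigo: 2–3 at x≈29.5 (left), 5–1 at x≈57.2 (left) → 0 crossings.
All counts are even, so the point lies outside every listed polygon.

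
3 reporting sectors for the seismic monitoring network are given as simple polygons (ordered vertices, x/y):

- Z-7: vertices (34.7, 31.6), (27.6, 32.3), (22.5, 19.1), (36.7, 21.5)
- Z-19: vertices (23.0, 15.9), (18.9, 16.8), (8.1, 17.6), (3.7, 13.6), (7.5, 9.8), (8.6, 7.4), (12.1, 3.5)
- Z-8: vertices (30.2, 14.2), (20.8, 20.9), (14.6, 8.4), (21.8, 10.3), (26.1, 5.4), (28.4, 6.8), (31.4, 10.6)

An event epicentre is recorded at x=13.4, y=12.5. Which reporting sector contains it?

Z-19

Cast a ray rightward from (13.4, 12.5). For each polygon, the edges (by vertex number in listed order) whose endpoints lie on opposite sides of y = 12.5, where each meets that height, and whether that is right or left of the point:
Z-7: no edge straddles that height → 0 crossings.
Z-19: 4–5 at x≈4.80 (left), 7–1 at x≈20.01 (right) → 1 crossing.
Z-8: 2–3 at x≈16.63 (right), 7–1 at x≈30.77 (right) → 2 crossings.
Only Z-19 has an odd count, so the point is inside Z-19.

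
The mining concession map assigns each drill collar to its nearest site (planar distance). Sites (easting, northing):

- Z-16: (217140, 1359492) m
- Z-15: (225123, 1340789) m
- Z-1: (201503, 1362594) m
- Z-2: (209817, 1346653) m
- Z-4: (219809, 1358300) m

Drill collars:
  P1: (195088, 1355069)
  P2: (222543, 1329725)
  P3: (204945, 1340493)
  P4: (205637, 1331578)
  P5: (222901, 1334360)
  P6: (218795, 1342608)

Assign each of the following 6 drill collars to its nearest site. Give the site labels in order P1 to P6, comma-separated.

Z-1, Z-15, Z-2, Z-2, Z-15, Z-15

P1 → Z-1 (d²=97777850.00)
P2 → Z-15 (d²=129068496.00)
P3 → Z-2 (d²=61681984.00)
P4 → Z-2 (d²=244728025.00)
P5 → Z-15 (d²=46269325.00)
P6 → Z-15 (d²=43352345.00)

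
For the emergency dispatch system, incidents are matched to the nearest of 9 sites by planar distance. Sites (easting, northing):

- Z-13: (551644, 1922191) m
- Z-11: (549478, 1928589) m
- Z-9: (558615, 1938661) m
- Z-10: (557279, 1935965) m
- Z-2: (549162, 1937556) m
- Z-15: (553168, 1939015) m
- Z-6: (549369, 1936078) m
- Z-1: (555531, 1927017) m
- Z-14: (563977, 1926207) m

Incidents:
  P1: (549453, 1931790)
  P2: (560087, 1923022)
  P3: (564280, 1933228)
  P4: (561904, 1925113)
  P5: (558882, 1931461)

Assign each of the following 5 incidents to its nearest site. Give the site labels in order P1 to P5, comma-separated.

P1 → Z-11 (d²=10247026.00)
P2 → Z-14 (d²=25276325.00)
P3 → Z-14 (d²=49386250.00)
P4 → Z-14 (d²=5494165.00)
P5 → Z-10 (d²=22855625.00)

Z-11, Z-14, Z-14, Z-14, Z-10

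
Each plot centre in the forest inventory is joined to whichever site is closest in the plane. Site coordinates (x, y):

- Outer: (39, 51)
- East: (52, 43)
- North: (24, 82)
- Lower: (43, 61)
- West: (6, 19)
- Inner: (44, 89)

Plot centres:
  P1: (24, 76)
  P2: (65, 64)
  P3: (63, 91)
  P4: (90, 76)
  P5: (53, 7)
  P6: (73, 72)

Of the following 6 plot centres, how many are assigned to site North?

P1 → North
P2 → Lower
P3 → Inner
P4 → Inner
P5 → East
P6 → Lower
1 of the 6 goes to North.

1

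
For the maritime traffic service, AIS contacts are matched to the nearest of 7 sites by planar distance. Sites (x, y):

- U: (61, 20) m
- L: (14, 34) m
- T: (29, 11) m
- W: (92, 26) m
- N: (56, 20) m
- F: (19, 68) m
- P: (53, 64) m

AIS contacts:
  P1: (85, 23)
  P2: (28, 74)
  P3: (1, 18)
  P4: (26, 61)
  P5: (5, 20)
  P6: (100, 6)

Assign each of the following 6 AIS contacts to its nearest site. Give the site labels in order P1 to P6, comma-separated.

P1 → W (d²=58.00)
P2 → F (d²=117.00)
P3 → L (d²=425.00)
P4 → F (d²=98.00)
P5 → L (d²=277.00)
P6 → W (d²=464.00)

W, F, L, F, L, W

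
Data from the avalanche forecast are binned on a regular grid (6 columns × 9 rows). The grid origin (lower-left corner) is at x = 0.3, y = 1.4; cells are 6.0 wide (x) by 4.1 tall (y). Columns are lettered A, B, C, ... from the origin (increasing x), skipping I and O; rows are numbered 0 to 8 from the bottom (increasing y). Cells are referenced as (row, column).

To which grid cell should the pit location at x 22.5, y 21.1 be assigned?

(4, D)

Column index: ⌊(22.5 − 0.3) / 6.0⌋ = ⌊3.700⌋ = 3 → column D
Row offset from origin: ⌊(21.1 − 1.4) / 4.1⌋ = ⌊4.805⌋ = 4 → row 4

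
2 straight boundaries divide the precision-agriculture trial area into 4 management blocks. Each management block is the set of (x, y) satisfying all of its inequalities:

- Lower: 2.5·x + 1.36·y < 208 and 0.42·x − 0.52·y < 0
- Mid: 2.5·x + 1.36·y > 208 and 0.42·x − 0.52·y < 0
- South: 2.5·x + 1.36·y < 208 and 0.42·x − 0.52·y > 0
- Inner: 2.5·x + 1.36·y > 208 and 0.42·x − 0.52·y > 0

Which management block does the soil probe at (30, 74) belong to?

Lower

2.5·30 + 1.36·74 = 175.640, which is < 208
0.42·30 − 0.52·74 = -25.880, which is < 0
This sign pattern matches Lower.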